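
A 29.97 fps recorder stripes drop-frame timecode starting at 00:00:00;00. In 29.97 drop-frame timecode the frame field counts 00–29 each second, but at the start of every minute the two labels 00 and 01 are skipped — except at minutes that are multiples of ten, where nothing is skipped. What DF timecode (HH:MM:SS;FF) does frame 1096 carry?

00:00:36;16

Ten DF minutes hold 17982 frames, so frame 1096 lies in block 0 (frames 0–17981) with 1096 frames into that block.
The block's first minute is 1800 frames and the rest 1798 each; 1096 frames reaches minute 0, so 0 × 18 + 0 × 2 = 0 labels have been skipped so far.
Adding those back, label number 1096 + 0 = 1096 at 30 labels/s is 36 s + 16 f = 0 h 0 min 36 s frame 16, i.e. 00:00:36;16.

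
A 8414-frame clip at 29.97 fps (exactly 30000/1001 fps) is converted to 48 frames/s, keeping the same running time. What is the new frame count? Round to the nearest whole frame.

13476 frames

Frames at target rate = 8414 × (48) / (30000/1001) = 8422414/625 ≈ 13475.862.
Nearest whole frame: 13476.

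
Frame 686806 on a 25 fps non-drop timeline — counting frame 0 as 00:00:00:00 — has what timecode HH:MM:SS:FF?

07:37:52:06

686806 ÷ 25 = 27472 full seconds, remainder 6 frames.
27472 s = 7 h 37 min 52 s.
Timecode: 07:37:52:06.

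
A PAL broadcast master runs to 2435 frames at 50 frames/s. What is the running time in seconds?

Running time = 2435 / (50) = 48.7 s.

48.7 seconds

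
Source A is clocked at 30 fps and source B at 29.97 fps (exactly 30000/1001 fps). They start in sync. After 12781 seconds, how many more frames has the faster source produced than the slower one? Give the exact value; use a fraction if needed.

A emits 30 × 12781 = 383430 frames; B emits 30000/1001 × 12781 = 383430000/1001.
Difference = 383430/1001 frames (≈ 383.0470); B is behind A.

383430/1001 frames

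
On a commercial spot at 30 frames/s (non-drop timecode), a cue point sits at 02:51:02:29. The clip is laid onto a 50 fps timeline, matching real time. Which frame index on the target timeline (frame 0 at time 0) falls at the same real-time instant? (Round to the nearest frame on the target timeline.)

Source frame index: (2×3600 + 51×60 + 2) × 30 + 29 = 307889.
Real time: 307889 / (30) = 307889/30 s.
Target frame: (307889/30) × (50) = 1539445/3 ≈ 513148.333 → 513148.

frame 513148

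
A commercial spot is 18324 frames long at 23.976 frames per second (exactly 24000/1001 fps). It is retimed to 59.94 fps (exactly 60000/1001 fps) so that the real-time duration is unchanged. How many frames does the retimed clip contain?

Target frames = source frames × (target rate / source rate) = 18324 × (60000/1001)/(24000/1001) = 18324 × 5/2 = 45810.

45810 frames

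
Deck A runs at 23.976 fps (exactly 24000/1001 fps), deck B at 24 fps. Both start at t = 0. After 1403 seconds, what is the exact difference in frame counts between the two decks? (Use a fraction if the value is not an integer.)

A emits 24000/1001 × 1403 = 33672000/1001 frames; B emits 24 × 1403 = 33672.
Difference = 33672/1001 frames (≈ 33.6384); B is ahead of A.

33672/1001 frames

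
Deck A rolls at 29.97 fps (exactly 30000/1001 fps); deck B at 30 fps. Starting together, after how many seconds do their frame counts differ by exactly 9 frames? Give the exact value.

300.3 seconds

The gap grows by |30 − 30000/1001| = 30/1001 frames per second.
Time for a 9-frame gap: 9 ÷ (30/1001) = 300.3 s.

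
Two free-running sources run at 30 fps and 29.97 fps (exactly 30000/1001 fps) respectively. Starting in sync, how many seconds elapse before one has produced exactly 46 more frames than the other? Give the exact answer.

The gap grows by |30000/1001 − 30| = 30/1001 frames per second.
Time for a 46-frame gap: 46 ÷ (30/1001) = 23023/15 s.

23023/15 seconds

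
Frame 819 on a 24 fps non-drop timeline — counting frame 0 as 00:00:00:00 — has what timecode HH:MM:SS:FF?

00:00:34:03

819 ÷ 24 = 34 full seconds, remainder 3 frames.
34 s = 0 h 0 min 34 s.
Timecode: 00:00:34:03.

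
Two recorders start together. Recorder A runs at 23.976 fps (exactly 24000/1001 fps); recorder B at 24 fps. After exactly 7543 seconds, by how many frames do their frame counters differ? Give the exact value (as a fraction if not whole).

181032/1001 frames

A emits 24000/1001 × 7543 = 181032000/1001 frames; B emits 24 × 7543 = 181032.
Difference = 181032/1001 frames (≈ 180.8511); B is ahead of A.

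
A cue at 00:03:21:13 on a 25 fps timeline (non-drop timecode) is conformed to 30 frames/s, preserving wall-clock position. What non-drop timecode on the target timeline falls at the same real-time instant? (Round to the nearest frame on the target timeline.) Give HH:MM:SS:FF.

Source frame index: (0×3600 + 3×60 + 21) × 25 + 13 = 5038.
Real time: 5038 / (25) = 5038/25 s.
Target frame: (5038/25) × (30) = 30228/5 ≈ 6045.600 → 6046.
At 30 labels/s: frame 6046 → 00:03:21:16.

00:03:21:16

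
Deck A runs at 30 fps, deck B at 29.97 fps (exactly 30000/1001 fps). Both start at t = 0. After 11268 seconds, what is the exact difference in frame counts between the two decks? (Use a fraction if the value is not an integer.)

A emits 30 × 11268 = 338040 frames; B emits 30000/1001 × 11268 = 338040000/1001.
Difference = 338040/1001 frames (≈ 337.7023); B is behind A.

338040/1001 frames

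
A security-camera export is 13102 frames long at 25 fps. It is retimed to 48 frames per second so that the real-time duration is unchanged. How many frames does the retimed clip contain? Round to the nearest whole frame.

25156 frames

Frames at target rate = 13102 × (48) / (25) = 628896/25 ≈ 25155.840.
Nearest whole frame: 25156.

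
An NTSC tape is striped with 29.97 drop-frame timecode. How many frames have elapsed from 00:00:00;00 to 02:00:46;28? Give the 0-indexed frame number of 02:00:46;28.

Complete 10-minute blocks: 12, each 17982 frames → 215784.
Remaining 0 whole minutes in the current block: 0 frames.
Within the current minute: 46 × 30 + 28 = 1408. Total = 215784 + 0 + 1408 = 217192.

217192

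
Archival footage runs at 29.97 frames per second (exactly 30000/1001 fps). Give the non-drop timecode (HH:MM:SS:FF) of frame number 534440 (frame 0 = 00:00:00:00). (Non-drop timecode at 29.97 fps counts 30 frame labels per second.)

534440 ÷ 30 = 17814 full seconds, remainder 20 frames.
17814 s = 4 h 56 min 54 s.
Timecode: 04:56:54:20.

04:56:54:20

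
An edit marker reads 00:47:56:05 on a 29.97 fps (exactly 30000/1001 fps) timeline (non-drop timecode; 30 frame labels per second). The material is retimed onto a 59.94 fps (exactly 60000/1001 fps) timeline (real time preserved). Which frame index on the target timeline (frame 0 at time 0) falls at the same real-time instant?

Source frame index: (0×3600 + 47×60 + 56) × 30 + 5 = 86285.
Real time: 86285 / (30000/1001) = 17274257/6000 s.
Target frame: (17274257/6000) × (60000/1001) = 172570.

frame 172570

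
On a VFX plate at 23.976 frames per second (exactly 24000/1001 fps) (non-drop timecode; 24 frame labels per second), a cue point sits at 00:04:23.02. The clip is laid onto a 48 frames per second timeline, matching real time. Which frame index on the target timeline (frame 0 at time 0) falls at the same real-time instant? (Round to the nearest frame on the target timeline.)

Source frame index: (0×3600 + 4×60 + 23) × 24 + 2 = 6314.
Real time: 6314 / (24000/1001) = 3160157/12000 s.
Target frame: (3160157/12000) × (48) = 3160157/250 ≈ 12640.628 → 12641.

frame 12641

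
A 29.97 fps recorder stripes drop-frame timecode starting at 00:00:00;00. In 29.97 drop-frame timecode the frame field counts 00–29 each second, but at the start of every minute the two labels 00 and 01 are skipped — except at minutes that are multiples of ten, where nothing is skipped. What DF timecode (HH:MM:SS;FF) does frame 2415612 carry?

Ten DF minutes hold 17982 frames, so frame 2415612 lies in block 134 (frames 2409588–2427569) with 6024 frames into that block.
The block's first minute is 1800 frames and the rest 1798 each; 6024 frames reaches minute 3, so 134 × 18 + 3 × 2 = 2418 labels have been skipped so far.
Adding those back, label number 2415612 + 2418 = 2418030 at 30 labels/s is 80601 s + 0 f = 22 h 23 min 21 s frame 0, i.e. 22:23:21;00.

22:23:21;00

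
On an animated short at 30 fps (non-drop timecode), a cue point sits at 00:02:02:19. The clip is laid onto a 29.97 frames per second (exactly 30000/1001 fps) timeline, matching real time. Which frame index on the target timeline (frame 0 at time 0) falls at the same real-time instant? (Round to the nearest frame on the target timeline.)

Source frame index: (0×3600 + 2×60 + 2) × 30 + 19 = 3679.
Real time: 3679 / (30) = 3679/30 s.
Target frame: (3679/30) × (30000/1001) = 283000/77 ≈ 3675.325 → 3675.

frame 3675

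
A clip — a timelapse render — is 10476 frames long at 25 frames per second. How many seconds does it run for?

419.04 seconds

Running time = 10476 / (25) = 419.04 s.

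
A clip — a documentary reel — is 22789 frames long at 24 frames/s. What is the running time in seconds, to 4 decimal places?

Running time = 22789 × 1/24 = 22789/24 s ≈ 949.5417 s.

949.5417 seconds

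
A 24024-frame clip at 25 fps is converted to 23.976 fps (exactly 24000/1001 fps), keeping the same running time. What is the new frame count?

Target frames = source frames × (target rate / source rate) = 24024 × (24000/1001)/(25) = 24024 × 960/1001 = 23040.

23040 frames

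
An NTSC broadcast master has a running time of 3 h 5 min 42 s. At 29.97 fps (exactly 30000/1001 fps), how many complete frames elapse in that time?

333926 frames

3 h 5 min 42 s = 11142 s.
Frames = 11142 × 30000/1001 = 334260000/1001 ≈ 333926.0739.
Complete frames: 333926.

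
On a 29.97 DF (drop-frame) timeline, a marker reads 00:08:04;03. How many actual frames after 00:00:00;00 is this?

As if non-drop at 30 labels/s: (0 × 3600 + 8 × 60 + 4) × 30 + 3 = 14523.
Minute boundaries passed: 8; those not divisible by 10: 8 − 0 = 8; dropped labels = 2 × 8 = 16.
Actual frame index = 14523 − 16 = 14507.

14507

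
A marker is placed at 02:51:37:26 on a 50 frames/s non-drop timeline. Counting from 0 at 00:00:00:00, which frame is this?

Total seconds to the label: (2 × 3600 + 51 × 60 + 37) = 10297.
Frame index = 10297 × 50 + 26 = 514876.

514876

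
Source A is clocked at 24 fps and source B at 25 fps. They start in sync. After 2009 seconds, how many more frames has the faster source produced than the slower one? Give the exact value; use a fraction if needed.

2009 frames

A emits 24 × 2009 = 48216 frames; B emits 25 × 2009 = 50225.
Difference = 2009 frames; B is ahead of A.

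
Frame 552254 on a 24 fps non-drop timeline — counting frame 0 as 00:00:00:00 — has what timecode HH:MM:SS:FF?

06:23:30:14

552254 ÷ 24 = 23010 full seconds, remainder 14 frames.
23010 s = 6 h 23 min 30 s.
Timecode: 06:23:30:14.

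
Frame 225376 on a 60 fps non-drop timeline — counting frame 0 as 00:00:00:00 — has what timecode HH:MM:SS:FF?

01:02:36:16

225376 ÷ 60 = 3756 full seconds, remainder 16 frames.
3756 s = 1 h 2 min 36 s.
Timecode: 01:02:36:16.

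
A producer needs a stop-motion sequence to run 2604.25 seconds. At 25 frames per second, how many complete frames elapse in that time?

65106 frames

Frames = 2604.25 × 25 = 260425/4 ≈ 65106.2500.
Complete frames: 65106.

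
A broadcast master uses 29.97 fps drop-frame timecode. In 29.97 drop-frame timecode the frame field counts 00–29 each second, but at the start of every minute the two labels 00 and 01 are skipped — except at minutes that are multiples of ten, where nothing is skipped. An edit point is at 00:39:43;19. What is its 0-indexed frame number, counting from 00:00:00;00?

As if non-drop at 30 labels/s: (0 × 3600 + 39 × 60 + 43) × 30 + 19 = 71509.
Minute boundaries passed: 39; those not divisible by 10: 39 − 3 = 36; dropped labels = 2 × 36 = 72.
Actual frame index = 71509 − 72 = 71437.

71437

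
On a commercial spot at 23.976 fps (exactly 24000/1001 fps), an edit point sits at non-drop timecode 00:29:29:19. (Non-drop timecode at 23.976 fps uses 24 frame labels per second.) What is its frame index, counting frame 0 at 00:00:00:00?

Total seconds to the label: (0 × 3600 + 29 × 60 + 29) = 1769.
Frame index = 1769 × 24 + 19 = 42475.

42475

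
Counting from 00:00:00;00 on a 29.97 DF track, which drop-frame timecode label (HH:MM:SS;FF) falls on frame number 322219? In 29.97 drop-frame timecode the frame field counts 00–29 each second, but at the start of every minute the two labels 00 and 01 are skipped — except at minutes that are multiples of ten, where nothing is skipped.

02:59:11;13

Each 10-minute DF block holds 10 × 60 × 30 − 9 × 2 = 17982 frames. 322219 ÷ 17982 → 17 full blocks, remainder 16525.
Within the partial block the first minute is 1800 frames and each further minute 1798, so 9 further minute boundaries passed. Total skipped labels = 18 × 17 + 2 × 9 = 324.
Non-drop label index = 322219 + 324 = 322543; at 30 labels/s that is 02:59:11:13, i.e. DF 02:59:11;13.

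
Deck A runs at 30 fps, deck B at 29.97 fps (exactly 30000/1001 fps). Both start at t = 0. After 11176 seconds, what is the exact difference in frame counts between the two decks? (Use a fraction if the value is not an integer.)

A emits 30 × 11176 = 335280 frames; B emits 30000/1001 × 11176 = 30480000/91.
Difference = 30480/91 frames (≈ 334.9451); B is behind A.

30480/91 frames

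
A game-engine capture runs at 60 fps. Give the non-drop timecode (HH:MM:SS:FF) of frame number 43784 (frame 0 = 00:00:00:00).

43784 ÷ 60 = 729 full seconds, remainder 44 frames.
729 s = 0 h 12 min 9 s.
Timecode: 00:12:09:44.

00:12:09:44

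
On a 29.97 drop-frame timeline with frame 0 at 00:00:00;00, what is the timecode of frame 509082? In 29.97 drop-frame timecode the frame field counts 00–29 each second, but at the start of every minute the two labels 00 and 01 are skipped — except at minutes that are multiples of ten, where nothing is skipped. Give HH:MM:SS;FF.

04:43:06;12

Ten DF minutes hold 17982 frames, so frame 509082 lies in block 28 (frames 503496–521477) with 5586 frames into that block.
The block's first minute is 1800 frames and the rest 1798 each; 5586 frames reaches minute 3, so 28 × 18 + 3 × 2 = 510 labels have been skipped so far.
Adding those back, label number 509082 + 510 = 509592 at 30 labels/s is 16986 s + 12 f = 4 h 43 min 6 s frame 12, i.e. 04:43:06;12.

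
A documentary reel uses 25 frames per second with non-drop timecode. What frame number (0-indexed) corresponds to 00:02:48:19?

4219

Total seconds to the label: (0 × 3600 + 2 × 60 + 48) = 168.
Frame index = 168 × 25 + 19 = 4219.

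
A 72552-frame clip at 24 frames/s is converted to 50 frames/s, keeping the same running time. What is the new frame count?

Target frames = source frames × (target rate / source rate) = 72552 × (50)/(24) = 72552 × 25/12 = 151150.

151150 frames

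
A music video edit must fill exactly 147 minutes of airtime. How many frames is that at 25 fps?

147 min = 8820 s.
Frames = 8820 × 25 = 220500.

220500 frames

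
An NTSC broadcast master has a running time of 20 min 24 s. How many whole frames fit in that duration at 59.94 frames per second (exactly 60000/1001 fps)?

73366 frames

20 min 24 s = 1224 s.
Frames = 1224 × 60000/1001 = 73440000/1001 ≈ 73366.6334.
Complete frames: 73366.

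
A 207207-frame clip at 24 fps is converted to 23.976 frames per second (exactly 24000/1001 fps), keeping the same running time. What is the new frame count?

Target frames = source frames × (target rate / source rate) = 207207 × (24000/1001)/(24) = 207207 × 1000/1001 = 207000.

207000 frames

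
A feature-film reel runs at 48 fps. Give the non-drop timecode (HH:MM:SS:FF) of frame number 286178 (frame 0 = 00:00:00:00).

01:39:22:02

286178 ÷ 48 = 5962 full seconds, remainder 2 frames.
5962 s = 1 h 39 min 22 s.
Timecode: 01:39:22:02.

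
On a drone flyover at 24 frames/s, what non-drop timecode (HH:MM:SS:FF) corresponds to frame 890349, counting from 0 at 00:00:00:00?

10:18:17:21

890349 ÷ 24 = 37097 full seconds, remainder 21 frames.
37097 s = 10 h 18 min 17 s.
Timecode: 10:18:17:21.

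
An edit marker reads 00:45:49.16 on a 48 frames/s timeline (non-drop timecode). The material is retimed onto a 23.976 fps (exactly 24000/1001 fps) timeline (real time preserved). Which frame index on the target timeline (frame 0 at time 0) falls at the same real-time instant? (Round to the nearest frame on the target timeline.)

frame 65918

Source frame index: (0×3600 + 45×60 + 49) × 48 + 16 = 131968.
Real time: 131968 / (48) = 8248/3 s.
Target frame: (8248/3) × (24000/1001) = 65984000/1001 ≈ 65918.082 → 65918.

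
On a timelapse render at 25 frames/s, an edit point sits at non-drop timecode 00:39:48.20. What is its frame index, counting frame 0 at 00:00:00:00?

frame 59720

Total seconds to the label: (0 × 3600 + 39 × 60 + 48) = 2388.
Frame index = 2388 × 25 + 20 = 59720.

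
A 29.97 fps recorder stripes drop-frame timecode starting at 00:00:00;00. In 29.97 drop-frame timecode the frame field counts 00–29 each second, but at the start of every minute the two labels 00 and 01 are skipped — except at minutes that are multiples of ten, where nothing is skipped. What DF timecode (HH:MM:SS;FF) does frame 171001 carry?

Ten DF minutes hold 17982 frames, so frame 171001 lies in block 9 (frames 161838–179819) with 9163 frames into that block.
The block's first minute is 1800 frames and the rest 1798 each; 9163 frames reaches minute 5, so 9 × 18 + 5 × 2 = 172 labels have been skipped so far.
Adding those back, label number 171001 + 172 = 171173 at 30 labels/s is 5705 s + 23 f = 1 h 35 min 5 s frame 23, i.e. 01:35:05;23.

01:35:05;23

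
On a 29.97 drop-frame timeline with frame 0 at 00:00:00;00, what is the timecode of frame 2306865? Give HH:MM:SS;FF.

21:22:52;13

Ten DF minutes hold 17982 frames, so frame 2306865 lies in block 128 (frames 2301696–2319677) with 5169 frames into that block.
The block's first minute is 1800 frames and the rest 1798 each; 5169 frames reaches minute 2, so 128 × 18 + 2 × 2 = 2308 labels have been skipped so far.
Adding those back, label number 2306865 + 2308 = 2309173 at 30 labels/s is 76972 s + 13 f = 21 h 22 min 52 s frame 13, i.e. 21:22:52;13.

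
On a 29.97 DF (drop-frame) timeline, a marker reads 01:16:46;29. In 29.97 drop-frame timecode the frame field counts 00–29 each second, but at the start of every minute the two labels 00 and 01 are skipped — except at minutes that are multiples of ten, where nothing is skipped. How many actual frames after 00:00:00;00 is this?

138071

Complete 10-minute blocks: 7, each 17982 frames → 125874.
Remaining 6 whole minutes in the current block: 1800 + 5 × 1798 = 10790 frames.
Within the current minute: 46 × 30 + 29 − 2 = 1407 (labels ;00/;01 skipped at this minute). Total = 125874 + 10790 + 1407 = 138071.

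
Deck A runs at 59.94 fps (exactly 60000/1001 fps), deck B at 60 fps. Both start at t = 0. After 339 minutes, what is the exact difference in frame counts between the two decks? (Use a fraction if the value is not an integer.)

339 min = 20340 s.
A emits 60000/1001 × 20340 = 1220400000/1001 frames; B emits 60 × 20340 = 1220400.
Difference = 1220400/1001 frames (≈ 1219.1808); B is ahead of A.

1220400/1001 frames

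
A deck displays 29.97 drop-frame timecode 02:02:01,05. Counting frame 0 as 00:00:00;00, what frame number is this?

219415

As if non-drop at 30 labels/s: (2 × 3600 + 2 × 60 + 1) × 30 + 5 = 219635.
Minute boundaries passed: 122; those not divisible by 10: 122 − 12 = 110; dropped labels = 2 × 110 = 220.
Actual frame index = 219635 − 220 = 219415.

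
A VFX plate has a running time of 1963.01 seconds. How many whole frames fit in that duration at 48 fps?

94224 frames

Frames = 1963.01 × 48 = 2355612/25 ≈ 94224.4800.
Complete frames: 94224.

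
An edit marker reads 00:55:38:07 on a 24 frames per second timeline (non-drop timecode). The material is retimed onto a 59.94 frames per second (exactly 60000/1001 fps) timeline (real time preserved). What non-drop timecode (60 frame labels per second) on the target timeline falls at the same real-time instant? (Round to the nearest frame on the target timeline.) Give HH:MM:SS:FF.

Source frame index: (0×3600 + 55×60 + 38) × 24 + 7 = 80119.
Real time: 80119 / (24) = 80119/24 s.
Target frame: (80119/24) × (60000/1001) = 15407500/77 ≈ 200097.403 → 200097.
At 60 labels/s: frame 200097 → 00:55:34:57.

00:55:34:57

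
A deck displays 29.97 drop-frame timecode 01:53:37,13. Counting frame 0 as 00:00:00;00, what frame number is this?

Complete 10-minute blocks: 11, each 17982 frames → 197802.
Remaining 3 whole minutes in the current block: 1800 + 2 × 1798 = 5396 frames.
Within the current minute: 37 × 30 + 13 − 2 = 1121 (labels ;00/;01 skipped at this minute). Total = 197802 + 5396 + 1121 = 204319.

204319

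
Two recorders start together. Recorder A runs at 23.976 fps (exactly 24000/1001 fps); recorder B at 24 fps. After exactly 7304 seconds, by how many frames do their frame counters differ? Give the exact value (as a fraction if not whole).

A emits 24000/1001 × 7304 = 15936000/91 frames; B emits 24 × 7304 = 175296.
Difference = 15936/91 frames (≈ 175.1209); B is ahead of A.

15936/91 frames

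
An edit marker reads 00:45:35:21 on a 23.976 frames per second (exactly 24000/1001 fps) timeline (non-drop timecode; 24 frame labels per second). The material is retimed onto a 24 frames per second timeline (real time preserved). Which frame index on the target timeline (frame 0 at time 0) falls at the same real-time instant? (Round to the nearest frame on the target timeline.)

Source frame index: (0×3600 + 45×60 + 35) × 24 + 21 = 65661.
Real time: 65661 / (24000/1001) = 21908887/8000 s.
Target frame: (21908887/8000) × (24) = 65726661/1000 ≈ 65726.661 → 65727.

frame 65727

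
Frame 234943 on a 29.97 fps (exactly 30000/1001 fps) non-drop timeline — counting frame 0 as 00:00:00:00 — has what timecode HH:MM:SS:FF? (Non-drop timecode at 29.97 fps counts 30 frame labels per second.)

02:10:31:13

234943 ÷ 30 = 7831 full seconds, remainder 13 frames.
7831 s = 2 h 10 min 31 s.
Timecode: 02:10:31:13.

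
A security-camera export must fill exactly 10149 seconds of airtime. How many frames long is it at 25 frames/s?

253725 frames

Frames = 10149 × 25 = 253725.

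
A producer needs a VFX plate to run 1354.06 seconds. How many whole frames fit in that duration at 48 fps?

Frames = 1354.06 × 48 = 1624872/25 ≈ 64994.8800.
Complete frames: 64994.

64994 frames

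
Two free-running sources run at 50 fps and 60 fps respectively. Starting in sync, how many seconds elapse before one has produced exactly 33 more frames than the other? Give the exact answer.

3.3 seconds

The gap grows by |60 − 50| = 10 frames per second.
Time for a 33-frame gap: 33 ÷ (10) = 3.3 s.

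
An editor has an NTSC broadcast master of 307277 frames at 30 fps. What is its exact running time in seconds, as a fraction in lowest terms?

307277/30 seconds

Running time = 307277 ÷ (30) = 307277 × 1/30 = 307277/30 s.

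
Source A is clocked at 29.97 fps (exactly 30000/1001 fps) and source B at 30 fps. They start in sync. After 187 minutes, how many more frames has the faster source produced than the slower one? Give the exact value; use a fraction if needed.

30600/91 frames

187 min = 11220 s.
A emits 30000/1001 × 11220 = 30600000/91 frames; B emits 30 × 11220 = 336600.
Difference = 30600/91 frames (≈ 336.2637); B is ahead of A.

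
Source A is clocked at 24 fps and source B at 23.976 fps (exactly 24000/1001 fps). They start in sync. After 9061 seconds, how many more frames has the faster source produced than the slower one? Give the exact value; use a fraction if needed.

16728/77 frames

A emits 24 × 9061 = 217464 frames; B emits 24000/1001 × 9061 = 16728000/77.
Difference = 16728/77 frames (≈ 217.2468); B is behind A.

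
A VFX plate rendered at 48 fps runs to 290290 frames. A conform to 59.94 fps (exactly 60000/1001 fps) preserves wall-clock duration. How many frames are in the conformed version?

Target frames = source frames × (target rate / source rate) = 290290 × (60000/1001)/(48) = 290290 × 1250/1001 = 362500.

362500 frames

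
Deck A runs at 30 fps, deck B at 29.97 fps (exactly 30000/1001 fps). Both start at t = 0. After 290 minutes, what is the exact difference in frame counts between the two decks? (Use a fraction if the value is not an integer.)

290 min = 17400 s.
A emits 30 × 17400 = 522000 frames; B emits 30000/1001 × 17400 = 522000000/1001.
Difference = 522000/1001 frames (≈ 521.4785); B is behind A.

522000/1001 frames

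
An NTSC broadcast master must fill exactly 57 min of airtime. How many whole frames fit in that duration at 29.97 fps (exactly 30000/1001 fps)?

102497 frames

57 min = 3420 s.
Frames = 3420 × 30000/1001 = 102600000/1001 ≈ 102497.5025.
Complete frames: 102497.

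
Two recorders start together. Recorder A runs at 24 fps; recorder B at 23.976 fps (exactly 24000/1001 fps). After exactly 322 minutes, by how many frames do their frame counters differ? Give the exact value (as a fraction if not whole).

322 min = 19320 s.
A emits 24 × 19320 = 463680 frames; B emits 24000/1001 × 19320 = 66240000/143.
Difference = 66240/143 frames (≈ 463.2168); B is behind A.

66240/143 frames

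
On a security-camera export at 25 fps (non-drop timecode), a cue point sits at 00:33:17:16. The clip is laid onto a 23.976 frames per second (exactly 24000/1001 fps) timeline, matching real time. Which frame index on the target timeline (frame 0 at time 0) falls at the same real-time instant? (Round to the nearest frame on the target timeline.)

frame 47895

Source frame index: (0×3600 + 33×60 + 17) × 25 + 16 = 49941.
Real time: 49941 / (25) = 49941/25 s.
Target frame: (49941/25) × (24000/1001) = 47943360/1001 ≈ 47895.465 → 47895.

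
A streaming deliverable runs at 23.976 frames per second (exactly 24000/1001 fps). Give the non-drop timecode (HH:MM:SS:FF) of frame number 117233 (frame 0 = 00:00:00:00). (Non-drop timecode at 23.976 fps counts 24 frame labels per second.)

117233 ÷ 24 = 4884 full seconds, remainder 17 frames.
4884 s = 1 h 21 min 24 s.
Timecode: 01:21:24:17.

01:21:24:17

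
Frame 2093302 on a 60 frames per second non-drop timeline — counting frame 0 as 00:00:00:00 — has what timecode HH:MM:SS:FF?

2093302 ÷ 60 = 34888 full seconds, remainder 22 frames.
34888 s = 9 h 41 min 28 s.
Timecode: 09:41:28:22.

09:41:28:22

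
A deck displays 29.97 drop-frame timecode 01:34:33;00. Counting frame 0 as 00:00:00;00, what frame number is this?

170020

As if non-drop at 30 labels/s: (1 × 3600 + 34 × 60 + 33) × 30 + 0 = 170190.
Minute boundaries passed: 94; those not divisible by 10: 94 − 9 = 85; dropped labels = 2 × 85 = 170.
Actual frame index = 170190 − 170 = 170020.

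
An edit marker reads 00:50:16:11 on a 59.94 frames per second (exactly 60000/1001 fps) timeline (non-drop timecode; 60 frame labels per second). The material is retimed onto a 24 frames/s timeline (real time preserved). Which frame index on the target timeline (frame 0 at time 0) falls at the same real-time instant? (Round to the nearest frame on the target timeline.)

Source frame index: (0×3600 + 50×60 + 16) × 60 + 11 = 180971.
Real time: 180971 / (60000/1001) = 181151971/60000 s.
Target frame: (181151971/60000) × (24) = 181151971/2500 ≈ 72460.788 → 72461.

frame 72461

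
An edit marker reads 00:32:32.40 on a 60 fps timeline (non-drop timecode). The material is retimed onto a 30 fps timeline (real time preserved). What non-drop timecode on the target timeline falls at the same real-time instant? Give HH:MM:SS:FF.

00:32:32:20

Source frame index: (0×3600 + 32×60 + 32) × 60 + 40 = 117160.
Real time: 117160 / (60) = 5858/3 s.
Target frame: (5858/3) × (30) = 58580.
At 30 labels/s: frame 58580 → 00:32:32:20.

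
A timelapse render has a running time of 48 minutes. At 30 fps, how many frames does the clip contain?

48 min = 2880 s.
Frames = 2880 × 30 = 86400.

86400 frames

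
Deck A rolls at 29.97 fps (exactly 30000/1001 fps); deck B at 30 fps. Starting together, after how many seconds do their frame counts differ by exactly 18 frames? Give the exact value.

600.6 seconds

The gap grows by |30 − 30000/1001| = 30/1001 frames per second.
Time for a 18-frame gap: 18 ÷ (30/1001) = 600.6 s.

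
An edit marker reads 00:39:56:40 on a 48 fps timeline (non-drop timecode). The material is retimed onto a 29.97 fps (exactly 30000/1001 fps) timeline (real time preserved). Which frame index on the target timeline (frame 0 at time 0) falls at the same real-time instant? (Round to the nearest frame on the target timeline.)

frame 71833

Source frame index: (0×3600 + 39×60 + 56) × 48 + 40 = 115048.
Real time: 115048 / (48) = 14381/6 s.
Target frame: (14381/6) × (30000/1001) = 71905000/1001 ≈ 71833.167 → 71833.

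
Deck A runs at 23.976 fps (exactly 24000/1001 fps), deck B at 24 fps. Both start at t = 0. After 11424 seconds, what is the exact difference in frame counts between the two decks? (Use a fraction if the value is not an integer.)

39168/143 frames

A emits 24000/1001 × 11424 = 39168000/143 frames; B emits 24 × 11424 = 274176.
Difference = 39168/143 frames (≈ 273.9021); B is ahead of A.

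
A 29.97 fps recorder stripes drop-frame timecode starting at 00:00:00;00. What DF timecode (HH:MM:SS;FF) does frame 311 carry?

Each 10-minute DF block holds 10 × 60 × 30 − 9 × 2 = 17982 frames. 311 ÷ 17982 → 0 full blocks, remainder 311.
Within the partial block the first minute is 1800 frames and each further minute 1798, so 0 further minute boundaries passed. Total skipped labels = 18 × 0 + 2 × 0 = 0.
Non-drop label index = 311 + 0 = 311; at 30 labels/s that is 00:00:10:11, i.e. DF 00:00:10;11.

00:00:10;11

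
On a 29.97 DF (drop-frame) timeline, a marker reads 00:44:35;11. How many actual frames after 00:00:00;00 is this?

As if non-drop at 30 labels/s: (0 × 3600 + 44 × 60 + 35) × 30 + 11 = 80261.
Minute boundaries passed: 44; those not divisible by 10: 44 − 4 = 40; dropped labels = 2 × 40 = 80.
Actual frame index = 80261 − 80 = 80181.

80181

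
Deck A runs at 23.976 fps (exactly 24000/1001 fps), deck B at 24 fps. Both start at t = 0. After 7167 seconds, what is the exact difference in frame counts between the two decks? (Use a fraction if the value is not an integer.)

A emits 24000/1001 × 7167 = 172008000/1001 frames; B emits 24 × 7167 = 172008.
Difference = 172008/1001 frames (≈ 171.8362); B is ahead of A.

172008/1001 frames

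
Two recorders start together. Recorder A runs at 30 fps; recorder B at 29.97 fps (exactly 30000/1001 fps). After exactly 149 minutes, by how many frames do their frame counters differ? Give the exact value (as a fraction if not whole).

268200/1001 frames

149 min = 8940 s.
A emits 30 × 8940 = 268200 frames; B emits 30000/1001 × 8940 = 268200000/1001.
Difference = 268200/1001 frames (≈ 267.9321); B is behind A.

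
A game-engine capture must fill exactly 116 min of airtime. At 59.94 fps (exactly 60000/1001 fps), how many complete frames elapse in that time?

417182 frames

116 min = 6960 s.
Frames = 6960 × 60000/1001 = 417600000/1001 ≈ 417182.8172.
Complete frames: 417182.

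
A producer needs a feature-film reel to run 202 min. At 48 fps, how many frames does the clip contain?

581760 frames

202 min = 12120 s.
Frames = 12120 × 48 = 581760.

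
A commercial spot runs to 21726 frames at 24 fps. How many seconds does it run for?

905.25 seconds

Running time = 21726 / (24) = 905.25 s.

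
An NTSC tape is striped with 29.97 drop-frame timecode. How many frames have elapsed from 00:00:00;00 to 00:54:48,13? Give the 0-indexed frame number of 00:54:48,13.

As if non-drop at 30 labels/s: (0 × 3600 + 54 × 60 + 48) × 30 + 13 = 98653.
Minute boundaries passed: 54; those not divisible by 10: 54 − 5 = 49; dropped labels = 2 × 49 = 98.
Actual frame index = 98653 − 98 = 98555.

98555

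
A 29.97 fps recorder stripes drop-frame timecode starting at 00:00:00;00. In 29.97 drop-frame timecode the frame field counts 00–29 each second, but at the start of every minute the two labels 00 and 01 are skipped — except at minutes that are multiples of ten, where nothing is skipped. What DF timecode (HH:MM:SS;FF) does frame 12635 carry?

Ten DF minutes hold 17982 frames, so frame 12635 lies in block 0 (frames 0–17981) with 12635 frames into that block.
The block's first minute is 1800 frames and the rest 1798 each; 12635 frames reaches minute 7, so 0 × 18 + 7 × 2 = 14 labels have been skipped so far.
Adding those back, label number 12635 + 14 = 12649 at 30 labels/s is 421 s + 19 f = 0 h 7 min 1 s frame 19, i.e. 00:07:01;19.

00:07:01;19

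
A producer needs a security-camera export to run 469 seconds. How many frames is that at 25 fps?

11725 frames

Frames = 469 × 25 = 11725.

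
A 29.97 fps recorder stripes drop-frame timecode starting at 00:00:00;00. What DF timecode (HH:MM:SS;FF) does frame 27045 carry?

00:15:02;13

Each 10-minute DF block holds 10 × 60 × 30 − 9 × 2 = 17982 frames. 27045 ÷ 17982 → 1 full block, remainder 9063.
Within the partial block the first minute is 1800 frames and each further minute 1798, so 5 further minute boundaries passed. Total skipped labels = 18 × 1 + 2 × 5 = 28.
Non-drop label index = 27045 + 28 = 27073; at 30 labels/s that is 00:15:02:13, i.e. DF 00:15:02;13.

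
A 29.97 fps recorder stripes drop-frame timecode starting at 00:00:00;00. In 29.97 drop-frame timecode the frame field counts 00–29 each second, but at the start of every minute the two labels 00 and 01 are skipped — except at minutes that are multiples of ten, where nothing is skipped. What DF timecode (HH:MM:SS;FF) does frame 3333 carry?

00:01:51;05

Ten DF minutes hold 17982 frames, so frame 3333 lies in block 0 (frames 0–17981) with 3333 frames into that block.
The block's first minute is 1800 frames and the rest 1798 each; 3333 frames reaches minute 1, so 0 × 18 + 1 × 2 = 2 labels have been skipped so far.
Adding those back, label number 3333 + 2 = 3335 at 30 labels/s is 111 s + 5 f = 0 h 1 min 51 s frame 5, i.e. 00:01:51;05.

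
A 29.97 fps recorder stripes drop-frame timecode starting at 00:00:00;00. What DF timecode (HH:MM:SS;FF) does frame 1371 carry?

Ten DF minutes hold 17982 frames, so frame 1371 lies in block 0 (frames 0–17981) with 1371 frames into that block.
The block's first minute is 1800 frames and the rest 1798 each; 1371 frames reaches minute 0, so 0 × 18 + 0 × 2 = 0 labels have been skipped so far.
Adding those back, label number 1371 + 0 = 1371 at 30 labels/s is 45 s + 21 f = 0 h 0 min 45 s frame 21, i.e. 00:00:45;21.

00:00:45;21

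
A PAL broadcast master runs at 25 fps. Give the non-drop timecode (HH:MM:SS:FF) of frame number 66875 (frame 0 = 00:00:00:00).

00:44:35:00

66875 ÷ 25 = 2675 full seconds, remainder 0 frames.
2675 s = 0 h 44 min 35 s.
Timecode: 00:44:35:00.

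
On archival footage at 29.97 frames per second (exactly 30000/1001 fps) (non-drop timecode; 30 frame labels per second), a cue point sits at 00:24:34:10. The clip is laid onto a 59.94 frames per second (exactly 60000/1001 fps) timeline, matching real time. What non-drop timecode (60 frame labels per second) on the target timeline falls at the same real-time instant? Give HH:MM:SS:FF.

Source frame index: (0×3600 + 24×60 + 34) × 30 + 10 = 44230.
Real time: 44230 / (30000/1001) = 4427423/3000 s.
Target frame: (4427423/3000) × (60000/1001) = 88460.
At 60 labels/s: frame 88460 → 00:24:34:20.

00:24:34:20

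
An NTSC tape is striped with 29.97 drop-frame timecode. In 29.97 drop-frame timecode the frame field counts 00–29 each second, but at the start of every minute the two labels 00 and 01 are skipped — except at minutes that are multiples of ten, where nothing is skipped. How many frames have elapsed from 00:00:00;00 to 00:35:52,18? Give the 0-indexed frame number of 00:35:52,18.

As if non-drop at 30 labels/s: (0 × 3600 + 35 × 60 + 52) × 30 + 18 = 64578.
Minute boundaries passed: 35; those not divisible by 10: 35 − 3 = 32; dropped labels = 2 × 32 = 64.
Actual frame index = 64578 − 64 = 64514.

64514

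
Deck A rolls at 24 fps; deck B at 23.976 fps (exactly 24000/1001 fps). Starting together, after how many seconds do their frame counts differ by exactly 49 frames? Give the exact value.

The gap grows by |24000/1001 − 24| = 24/1001 frames per second.
Time for a 49-frame gap: 49 ÷ (24/1001) = 49049/24 s.

49049/24 seconds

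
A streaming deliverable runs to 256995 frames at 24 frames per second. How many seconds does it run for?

10708.125 seconds

Running time = 256995 / (24) = 10708.125 s.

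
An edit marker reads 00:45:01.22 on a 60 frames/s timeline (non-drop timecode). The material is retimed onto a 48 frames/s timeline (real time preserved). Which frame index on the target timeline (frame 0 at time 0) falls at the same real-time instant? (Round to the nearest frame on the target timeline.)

Source frame index: (0×3600 + 45×60 + 1) × 60 + 22 = 162082.
Real time: 162082 / (60) = 81041/30 s.
Target frame: (81041/30) × (48) = 648328/5 ≈ 129665.600 → 129666.

frame 129666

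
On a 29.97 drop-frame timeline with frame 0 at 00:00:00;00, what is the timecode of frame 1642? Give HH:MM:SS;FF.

00:00:54;22

Each 10-minute DF block holds 10 × 60 × 30 − 9 × 2 = 17982 frames. 1642 ÷ 17982 → 0 full blocks, remainder 1642.
Within the partial block the first minute is 1800 frames and each further minute 1798, so 0 further minute boundaries passed. Total skipped labels = 18 × 0 + 2 × 0 = 0.
Non-drop label index = 1642 + 0 = 1642; at 30 labels/s that is 00:00:54:22, i.e. DF 00:00:54;22.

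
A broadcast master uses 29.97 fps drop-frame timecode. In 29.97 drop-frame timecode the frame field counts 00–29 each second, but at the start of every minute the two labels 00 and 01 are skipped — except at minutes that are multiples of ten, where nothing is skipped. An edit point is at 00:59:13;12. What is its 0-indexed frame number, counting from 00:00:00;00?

Complete 10-minute blocks: 5, each 17982 frames → 89910.
Remaining 9 whole minutes in the current block: 1800 + 8 × 1798 = 16184 frames.
Within the current minute: 13 × 30 + 12 − 2 = 400 (labels ;00/;01 skipped at this minute). Total = 89910 + 16184 + 400 = 106494.

106494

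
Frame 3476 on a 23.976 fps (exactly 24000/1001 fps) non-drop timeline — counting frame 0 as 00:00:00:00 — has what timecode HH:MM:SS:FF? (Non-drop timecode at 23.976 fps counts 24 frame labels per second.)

3476 ÷ 24 = 144 full seconds, remainder 20 frames.
144 s = 0 h 2 min 24 s.
Timecode: 00:02:24:20.

00:02:24:20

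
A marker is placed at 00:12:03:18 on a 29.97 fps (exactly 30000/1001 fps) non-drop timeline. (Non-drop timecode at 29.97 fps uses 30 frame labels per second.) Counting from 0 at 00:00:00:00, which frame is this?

Total seconds to the label: (0 × 3600 + 12 × 60 + 3) = 723.
Frame index = 723 × 30 + 18 = 21708.

21708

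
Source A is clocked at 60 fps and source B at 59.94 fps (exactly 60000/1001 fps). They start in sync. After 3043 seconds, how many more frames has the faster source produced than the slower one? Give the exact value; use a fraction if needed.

A emits 60 × 3043 = 182580 frames; B emits 60000/1001 × 3043 = 182580000/1001.
Difference = 182580/1001 frames (≈ 182.3976); B is behind A.

182580/1001 frames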